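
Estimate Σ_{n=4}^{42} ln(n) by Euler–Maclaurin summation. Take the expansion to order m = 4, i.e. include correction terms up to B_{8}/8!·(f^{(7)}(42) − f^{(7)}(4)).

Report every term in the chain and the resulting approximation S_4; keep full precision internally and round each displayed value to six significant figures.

S_4 ≈ 115.980

∫_4^42 ln(x) dx evaluates to 113.437.
Endpoint term: (f(4) + f(42))/2 = (1.38629 + 3.73767)/2 = 2.56198.
Integral + boundary = 115.999.
k=1: B_{2}/(2)! × [f^{(1)}(42) − f^{(1)}(4)] = 1/12 × (0.0238095 − 0.250000) = -0.0188492.
Partial sum through k=1: 115.980.
k=2: B_{4}/(4)! × [f^{(3)}(42) − f^{(3)}(4)] = −1/720 × (2.69949e-05 − 0.0312500) = 4.33653e-05.
Partial sum through k=2: 115.980.
k=3: B_{6}/(6)! × [f^{(5)}(42) − f^{(5)}(4)] = 1/30240 × (1.83639e-07 − 0.0234375) = -7.75044e-07.
Partial sum through k=3: 115.980.
k=4: B_{8}/(8)! × [f^{(7)}(42) − f^{(7)}(4)] = −1/1209600 × (3.12311e-09 − 0.0439453) = 3.63304e-08.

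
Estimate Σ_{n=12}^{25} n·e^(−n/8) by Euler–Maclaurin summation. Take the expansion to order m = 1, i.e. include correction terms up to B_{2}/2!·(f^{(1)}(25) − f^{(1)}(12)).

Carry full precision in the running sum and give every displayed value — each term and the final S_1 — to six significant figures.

The integral term ∫_12^25 x·e^(−x/8) dx = 24.1015.
½[f(12) + f(25)] = ½[2.67756 + 1.09842] = 1.88799.
Integral + boundary = 25.9895.
k=1: B_{2}/(2)! × [f^{(1)}(25) − f^{(1)}(12)] = 1/12 × (-0.0933660 − (-0.111565)) = 0.00151659.

S_1 ≈ 25.9910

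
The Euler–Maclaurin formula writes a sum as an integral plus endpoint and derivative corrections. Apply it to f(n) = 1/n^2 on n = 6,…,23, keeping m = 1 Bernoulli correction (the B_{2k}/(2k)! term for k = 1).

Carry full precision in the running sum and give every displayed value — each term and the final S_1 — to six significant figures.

Integral: ∫_6^23 1/x^2 dx = 0.123188.
½[f(6) + f(23)] = ½[0.0277778 + 0.00189036] = 0.0148341.
So far: 0.138022.
Order-1 term: 1/12 · (-0.000164379 − (-0.00925926)) = 0.000757907.

S_1 ≈ 0.138780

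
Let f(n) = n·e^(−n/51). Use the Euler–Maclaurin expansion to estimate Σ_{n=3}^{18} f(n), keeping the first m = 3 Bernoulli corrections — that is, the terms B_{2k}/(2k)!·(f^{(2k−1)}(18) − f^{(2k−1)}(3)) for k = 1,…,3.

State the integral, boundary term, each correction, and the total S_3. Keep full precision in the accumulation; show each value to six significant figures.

∫_3^18 x·e^(−x/51) dx evaluates to 124.158.
Boundary: ½(f(3) + f(18)) = ½(2.82862 + 12.6471) = 7.73788.
So far: 131.896.
Order-1 term: 1/12 · (0.454636 − 0.887410) = -0.0360645.
Partial sum through k=1: 131.860.
Order-2 term: −1/720 · (0.000715061 − 0.00106619) = 4.87678e-07.
Partial sum through k=2: 131.860.
Order-3 term: 1/30240 · (4.82633e-07 − 6.88657e-07) = -6.81296e-12.

S_3 ≈ 131.860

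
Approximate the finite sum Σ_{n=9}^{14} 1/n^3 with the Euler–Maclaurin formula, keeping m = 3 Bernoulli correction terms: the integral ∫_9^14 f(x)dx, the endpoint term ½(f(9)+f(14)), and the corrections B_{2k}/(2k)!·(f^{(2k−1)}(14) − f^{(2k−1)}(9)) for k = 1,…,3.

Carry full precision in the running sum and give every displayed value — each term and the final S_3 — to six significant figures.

S_3 ≈ 0.00452136

The integral term ∫_9^14 1/x^3 dx = 0.00362182.
½[f(9) + f(14)] = ½[0.00137174 + 0.000364431] = 0.000868087.
So far: 0.00448991.
Order-1 term: 1/12 · (-7.80925e-05 − (-0.000457247)) = 3.15962e-05.
Running total after k=1: 0.00452150.
Order-2 term: −1/720 · (-7.96862e-06 − (-0.000112901)) = -1.45739e-07.
Running total after k=2: 0.00452136.
Order-3 term: 1/30240 · (-1.70756e-06 − (-5.85410e-05)) = 1.87941e-09.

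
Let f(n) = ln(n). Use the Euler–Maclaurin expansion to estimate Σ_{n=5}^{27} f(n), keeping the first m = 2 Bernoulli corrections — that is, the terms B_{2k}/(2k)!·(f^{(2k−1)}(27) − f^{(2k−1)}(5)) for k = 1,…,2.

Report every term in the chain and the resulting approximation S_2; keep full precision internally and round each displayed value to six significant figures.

The integral term ∫_5^27 ln(x) dx = 58.9404.
Endpoint term: (f(5) + f(27))/2 = (1.60944 + 3.29584)/2 = 2.45264.
Running total after boundary: 61.3930.
Order-1 term: 1/12 · (0.0370370 − 0.200000) = -0.0135802.
Running total after k=1: 61.3795.
Order-2 term: −1/720 · (0.000101611 − 0.0160000) = 2.20811e-05.

S_2 ≈ 61.3795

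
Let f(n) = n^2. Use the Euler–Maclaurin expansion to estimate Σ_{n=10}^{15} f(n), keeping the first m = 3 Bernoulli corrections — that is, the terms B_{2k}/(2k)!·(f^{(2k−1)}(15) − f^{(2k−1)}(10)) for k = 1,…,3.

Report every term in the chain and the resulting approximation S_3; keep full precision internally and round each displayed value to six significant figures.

S_3 ≈ 955.000

The integral term ∫_10^15 x^2 dx = 791.667.
½[f(10) + f(15)] = ½[100.000 + 225.000] = 162.500.
Running total after boundary: 954.167.
Correction k=1: B_{2}/2! · (f^{(1)}(15) − f^{(1)}(10)) = 1/12 · (30.0000 − 20.0000) = 0.833333.
Running total after k=1: 955.000.
Correction k=2: B_{4}/4! · (f^{(3)}(15) − f^{(3)}(10)) = −1/720 · (0.00000 − 0.00000) = 0.00000.
Running total after k=2: 955.000.
Correction k=3: B_{6}/6! · (f^{(5)}(15) − f^{(5)}(10)) = 1/30240 · (0.00000 − 0.00000) = 0.00000.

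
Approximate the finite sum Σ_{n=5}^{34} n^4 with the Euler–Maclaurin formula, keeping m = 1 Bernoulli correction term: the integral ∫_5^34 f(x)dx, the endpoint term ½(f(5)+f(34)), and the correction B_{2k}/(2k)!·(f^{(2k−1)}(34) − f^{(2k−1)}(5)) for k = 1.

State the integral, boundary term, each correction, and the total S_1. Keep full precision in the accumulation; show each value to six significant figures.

Integral: ∫_5^34 x^4 dx = 9.08646e+06.
Endpoint term: (f(5) + f(34))/2 = (625.000 + 1.33634e+06)/2 = 668480.
So far: 9.75494e+06.
k=1: B_{2}/(2)! × [f^{(1)}(34) − f^{(1)}(5)] = 1/12 × (157216 − 500.000) = 13059.7.

S_1 ≈ 9.76800e+06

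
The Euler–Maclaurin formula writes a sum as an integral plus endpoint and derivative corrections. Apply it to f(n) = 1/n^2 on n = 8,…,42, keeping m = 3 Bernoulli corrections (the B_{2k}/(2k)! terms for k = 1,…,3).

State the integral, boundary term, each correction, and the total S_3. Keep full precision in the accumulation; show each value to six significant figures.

The integral term ∫_8^42 1/x^2 dx = 0.101190.
Endpoint term: (f(8) + f(42))/2 = (0.0156250 + 0.000566893)/2 = 0.00809595.
Running total after boundary: 0.109286.
Order-1 term: 1/12 · (-2.69949e-05 − (-0.00390625)) = 0.000323271.
Running total after k=1: 0.109610.
Order-2 term: −1/720 · (-1.83639e-07 − (-0.000732422)) = -1.01700e-06.
Running total after k=2: 0.109609.
Order-3 term: 1/30240 · (-3.12311e-09 − (-0.000343323)) = 1.13532e-08.

S_3 ≈ 0.109609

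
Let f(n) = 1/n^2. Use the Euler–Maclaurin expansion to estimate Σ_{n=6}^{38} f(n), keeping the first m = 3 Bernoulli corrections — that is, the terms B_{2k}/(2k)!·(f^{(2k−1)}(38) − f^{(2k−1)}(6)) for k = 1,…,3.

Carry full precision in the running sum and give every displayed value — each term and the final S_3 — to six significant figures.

S_3 ≈ 0.155350

The integral term ∫_6^38 1/x^2 dx = 0.140351.
½[f(6) + f(38)] = ½[0.0277778 + 0.000692521] = 0.0142351.
Integral + boundary = 0.154586.
Correction k=1: B_{2}/2! · (f^{(1)}(38) − f^{(1)}(6)) = 1/12 · (-3.64485e-05 − (-0.00925926)) = 0.000768568.
After k=1: 0.155355.
Correction k=2: B_{4}/4! · (f^{(3)}(38) − f^{(3)}(6)) = −1/720 · (-3.02896e-07 − (-0.00308642)) = -4.28627e-06.
After k=2: 0.155350.
Correction k=3: B_{6}/6! · (f^{(5)}(38) − f^{(5)}(6)) = 1/30240 · (-6.29285e-09 − (-0.00257202)) = 8.50532e-08.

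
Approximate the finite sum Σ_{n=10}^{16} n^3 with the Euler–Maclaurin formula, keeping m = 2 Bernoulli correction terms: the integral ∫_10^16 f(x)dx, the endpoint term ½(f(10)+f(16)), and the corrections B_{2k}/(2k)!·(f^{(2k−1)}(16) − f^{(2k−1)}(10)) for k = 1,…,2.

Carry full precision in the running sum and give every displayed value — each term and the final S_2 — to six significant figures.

The integral term ∫_10^16 x^3 dx = 13884.0.
Endpoint term: (f(10) + f(16))/2 = (1000.00 + 4096.00)/2 = 2548.00.
Running total after boundary: 16432.0.
k=1: B_{2}/(2)! × [f^{(1)}(16) − f^{(1)}(10)] = 1/12 × (768.000 − 300.000) = 39.0000.
Running total after k=1: 16471.0.
k=2: B_{4}/(4)! × [f^{(3)}(16) − f^{(3)}(10)] = −1/720 × (6.00000 − 6.00000) = 0.00000.

S_2 ≈ 16471.0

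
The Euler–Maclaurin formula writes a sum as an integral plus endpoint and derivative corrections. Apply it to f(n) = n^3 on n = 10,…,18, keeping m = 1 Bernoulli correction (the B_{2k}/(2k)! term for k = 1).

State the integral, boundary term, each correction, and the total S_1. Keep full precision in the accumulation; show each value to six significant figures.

S_1 ≈ 27216.0

The integral term ∫_10^18 x^3 dx = 23744.0.
Endpoint term: (f(10) + f(18))/2 = (1000.00 + 5832.00)/2 = 3416.00.
Running total after boundary: 27160.0.
Order-1 term: 1/12 · (972.000 − 300.000) = 56.0000.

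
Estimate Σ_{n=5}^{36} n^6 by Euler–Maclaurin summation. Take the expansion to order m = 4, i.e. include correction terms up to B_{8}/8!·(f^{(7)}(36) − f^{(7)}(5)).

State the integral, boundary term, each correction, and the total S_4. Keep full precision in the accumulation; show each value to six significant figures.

S_4 ≈ 1.23135e+10

The integral term ∫_5^36 x^6 dx = 1.11949e+10.
½[f(5) + f(36)] = ½[15625.0 + 2.17678e+09] = 1.08840e+09.
Running total after boundary: 1.22833e+10.
Order-1 term: 1/12 · (3.62797e+08 − 18750.0) = 3.02315e+07.
Running total after k=1: 1.23135e+10.
Order-2 term: −1/720 · (5.59872e+06 − 15000.0) = -7755.17.
Running total after k=2: 1.23135e+10.
Order-3 term: 1/30240 · (25920.0 − 3600.00) = 0.738095.
Running total after k=3: 1.23135e+10.
Order-4 term: −1/1209600 · (0.00000 − 0.00000) = 0.00000.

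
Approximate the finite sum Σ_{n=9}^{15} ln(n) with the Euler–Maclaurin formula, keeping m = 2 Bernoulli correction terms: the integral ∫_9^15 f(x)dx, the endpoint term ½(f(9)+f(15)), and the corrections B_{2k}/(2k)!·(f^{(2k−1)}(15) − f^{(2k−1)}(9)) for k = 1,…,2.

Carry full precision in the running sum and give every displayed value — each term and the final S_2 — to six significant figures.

Integral: ∫_9^15 ln(x) dx = 14.8457.
Endpoint term: (f(9) + f(15))/2 = (2.19722 + 2.70805)/2 = 2.45264.
Integral + boundary = 17.2984.
Correction k=1: B_{2}/2! · (f^{(1)}(15) − f^{(1)}(9)) = 1/12 · (0.0666667 − 0.111111) = -0.00370370.
After k=1: 17.2947.
Correction k=2: B_{4}/4! · (f^{(3)}(15) − f^{(3)}(9)) = −1/720 · (0.000592593 − 0.00274348) = 2.98735e-06.

S_2 ≈ 17.2947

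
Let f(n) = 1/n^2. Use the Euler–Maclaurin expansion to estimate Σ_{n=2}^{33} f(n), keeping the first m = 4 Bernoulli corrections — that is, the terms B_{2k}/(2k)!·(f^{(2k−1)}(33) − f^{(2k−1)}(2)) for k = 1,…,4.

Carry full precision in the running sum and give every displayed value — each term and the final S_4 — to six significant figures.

∫_2^33 1/x^2 dx evaluates to 0.469697.
Boundary: ½(f(2) + f(33)) = ½(0.250000 + 0.000918274) = 0.125459.
Running total after boundary: 0.595156.
Correction k=1: B_{2}/2! · (f^{(1)}(33) − f^{(1)}(2)) = 1/12 · (-5.56529e-05 − (-0.250000)) = 0.0208287.
Running total after k=1: 0.615985.
Correction k=2: B_{4}/4! · (f^{(3)}(33) − f^{(3)}(2)) = −1/720 · (-6.13256e-07 − (-0.750000)) = -0.00104167.
Running total after k=2: 0.614943.
Correction k=3: B_{6}/6! · (f^{(5)}(33) − f^{(5)}(2)) = 1/30240 · (-1.68941e-08 − (-5.62500)) = 0.000186012.
Running total after k=3: 0.615129.
Correction k=4: B_{8}/8! · (f^{(7)}(33) − f^{(7)}(2)) = −1/1209600 · (-8.68750e-10 − (-78.7500)) = -6.51042e-05.

S_4 ≈ 0.615064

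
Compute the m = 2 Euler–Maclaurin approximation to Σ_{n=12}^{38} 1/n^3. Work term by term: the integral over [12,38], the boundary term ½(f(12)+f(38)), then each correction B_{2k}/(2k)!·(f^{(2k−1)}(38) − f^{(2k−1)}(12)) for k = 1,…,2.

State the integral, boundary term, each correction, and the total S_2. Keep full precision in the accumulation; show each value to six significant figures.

S_2 ≈ 0.00343633

The integral term ∫_12^38 1/x^3 dx = 0.00312596.
Boundary: ½(f(12) + f(38)) = ½(0.000578704 + 1.82242e-05) = 0.000298464.
So far: 0.00342443.
Order-1 term: 1/12 · (-1.43876e-06 − (-0.000144676)) = 1.19364e-05.
Partial sum through k=1: 0.00343636.
Order-2 term: −1/720 · (-1.99274e-08 − (-2.00939e-05)) = -2.78805e-08.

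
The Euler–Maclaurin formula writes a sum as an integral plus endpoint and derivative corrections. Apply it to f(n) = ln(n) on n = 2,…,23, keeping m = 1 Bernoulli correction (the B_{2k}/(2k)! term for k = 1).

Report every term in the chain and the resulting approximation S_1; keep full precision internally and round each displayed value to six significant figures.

S_1 ≈ 51.6063

∫_2^23 ln(x) dx evaluates to 49.7301.
Boundary: ½(f(2) + f(23)) = ½(0.693147 + 3.13549) = 1.91432.
So far: 51.6444.
Correction k=1: B_{2}/2! · (f^{(1)}(23) − f^{(1)}(2)) = 1/12 · (0.0434783 − 0.500000) = -0.0380435.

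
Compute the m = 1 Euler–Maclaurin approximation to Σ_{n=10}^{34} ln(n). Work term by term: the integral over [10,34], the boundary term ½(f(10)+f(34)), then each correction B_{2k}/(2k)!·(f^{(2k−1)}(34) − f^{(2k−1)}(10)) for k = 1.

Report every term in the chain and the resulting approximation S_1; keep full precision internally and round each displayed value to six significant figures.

S_1 ≈ 75.7790

The integral term ∫_10^34 ln(x) dx = 72.8704.
Endpoint term: (f(10) + f(34))/2 = (2.30259 + 3.52636)/2 = 2.91447.
So far: 75.7849.
k=1: B_{2}/(2)! × [f^{(1)}(34) − f^{(1)}(10)] = 1/12 × (0.0294118 − 0.100000) = -0.00588235.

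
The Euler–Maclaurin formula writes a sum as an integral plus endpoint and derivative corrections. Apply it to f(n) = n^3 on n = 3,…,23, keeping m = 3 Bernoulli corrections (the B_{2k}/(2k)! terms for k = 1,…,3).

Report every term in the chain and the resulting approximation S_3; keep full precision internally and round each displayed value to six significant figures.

∫_3^23 x^3 dx evaluates to 69940.0.
Boundary: ½(f(3) + f(23)) = ½(27.0000 + 12167.0) = 6097.00.
Running total after boundary: 76037.0.
k=1: B_{2}/(2)! × [f^{(1)}(23) − f^{(1)}(3)] = 1/12 × (1587.00 − 27.0000) = 130.000.
Partial sum through k=1: 76167.0.
k=2: B_{4}/(4)! × [f^{(3)}(23) − f^{(3)}(3)] = −1/720 × (6.00000 − 6.00000) = 0.00000.
Partial sum through k=2: 76167.0.
k=3: B_{6}/(6)! × [f^{(5)}(23) − f^{(5)}(3)] = 1/30240 × (0.00000 − 0.00000) = 0.00000.

S_3 ≈ 76167.0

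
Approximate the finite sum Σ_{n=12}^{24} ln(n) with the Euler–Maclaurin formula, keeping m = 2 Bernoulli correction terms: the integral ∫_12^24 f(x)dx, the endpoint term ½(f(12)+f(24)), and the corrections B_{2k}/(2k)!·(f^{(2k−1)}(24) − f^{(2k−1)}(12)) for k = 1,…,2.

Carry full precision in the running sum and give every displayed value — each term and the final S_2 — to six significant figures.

S_2 ≈ 37.2824

Integral: ∫_12^24 ln(x) dx = 34.4544.
Boundary: ½(f(12) + f(24)) = ½(2.48491 + 3.17805) = 2.83148.
So far: 37.2859.
Correction k=1: B_{2}/2! · (f^{(1)}(24) − f^{(1)}(12)) = 1/12 · (0.0416667 − 0.0833333) = -0.00347222.
Running total after k=1: 37.2824.
Correction k=2: B_{4}/4! · (f^{(3)}(24) − f^{(3)}(12)) = −1/720 · (0.000144676 − 0.00115741) = 1.40657e-06.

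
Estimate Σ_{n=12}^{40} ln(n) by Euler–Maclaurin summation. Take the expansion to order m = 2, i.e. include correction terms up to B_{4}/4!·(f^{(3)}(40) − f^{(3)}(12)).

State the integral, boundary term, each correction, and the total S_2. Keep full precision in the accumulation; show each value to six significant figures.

Integral: ∫_12^40 ln(x) dx = 89.7363.
Endpoint term: (f(12) + f(40))/2 = (2.48491 + 3.68888)/2 = 3.08689.
Running total after boundary: 92.8232.
Correction k=1: B_{2}/2! · (f^{(1)}(40) − f^{(1)}(12)) = 1/12 · (0.0250000 − 0.0833333) = -0.00486111.
Partial sum through k=1: 92.8183.
Correction k=2: B_{4}/4! · (f^{(3)}(40) − f^{(3)}(12)) = −1/720 · (3.12500e-05 − 0.00115741) = 1.56411e-06.

S_2 ≈ 92.8183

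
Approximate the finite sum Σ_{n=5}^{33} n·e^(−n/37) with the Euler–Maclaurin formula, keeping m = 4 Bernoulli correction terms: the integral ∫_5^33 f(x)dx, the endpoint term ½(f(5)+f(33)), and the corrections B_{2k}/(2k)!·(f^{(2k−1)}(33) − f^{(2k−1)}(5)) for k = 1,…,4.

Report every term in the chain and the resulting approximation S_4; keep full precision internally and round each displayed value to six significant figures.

The integral term ∫_5^33 x·e^(−x/37) dx = 295.983.
½[f(5) + f(33)] = ½[4.36799 + 13.5260] = 8.94701.
So far: 304.930.
Order-1 term: 1/12 · (0.0443113 − 0.755544) = -0.0592694.
Partial sum through k=1: 304.871.
Order-2 term: −1/720 · (0.000631169 − 0.00182815) = 1.66248e-06.
Partial sum through k=2: 304.871.
Order-3 term: 1/30240 · (8.98444e-07 − 2.26765e-06) = -4.52779e-11.
Partial sum through k=3: 304.871.
Order-4 term: −1/1209600 · (9.75782e-10 − 2.33740e-09) = 1.12568e-15.

S_4 ≈ 304.871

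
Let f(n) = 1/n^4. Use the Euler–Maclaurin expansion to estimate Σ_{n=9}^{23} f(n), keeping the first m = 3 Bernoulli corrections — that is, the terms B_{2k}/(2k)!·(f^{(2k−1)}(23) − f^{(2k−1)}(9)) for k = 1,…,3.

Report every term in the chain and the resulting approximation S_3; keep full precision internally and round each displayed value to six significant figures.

The integral term ∫_9^23 1/x^4 dx = 0.000429851.
½[f(9) + f(23)] = ½[0.000152416 + 3.57346e-06] = 7.79946e-05.
Running total after boundary: 0.000507845.
k=1: B_{2}/(2)! × [f^{(1)}(23) − f^{(1)}(9)] = 1/12 × (-6.21471e-07 − (-6.77404e-05)) = 5.59324e-06.
After k=1: 0.000513439.
k=2: B_{4}/(4)! × [f^{(3)}(23) − f^{(3)}(9)] = −1/720 × (-3.52441e-08 − (-2.50890e-05)) = -3.47969e-08.
After k=2: 0.000513404.
k=3: B_{6}/(6)! × [f^{(5)}(23) − f^{(5)}(9)] = 1/30240 × (-3.73094e-09 − (-1.73455e-05)) = 5.73471e-10.

S_3 ≈ 0.000513405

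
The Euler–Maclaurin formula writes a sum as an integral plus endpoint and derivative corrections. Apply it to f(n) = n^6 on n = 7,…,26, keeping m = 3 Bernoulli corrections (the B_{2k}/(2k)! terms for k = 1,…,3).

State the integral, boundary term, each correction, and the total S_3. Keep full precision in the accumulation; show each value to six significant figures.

Integral: ∫_7^26 x^6 dx = 1.14728e+09.
½[f(7) + f(26)] = ½[117649 + 3.08916e+08] = 1.54517e+08.
So far: 1.30180e+09.
Correction k=1: B_{2}/2! · (f^{(1)}(26) − f^{(1)}(7)) = 1/12 · (7.12883e+07 − 100842) = 5.93228e+06.
Partial sum through k=1: 1.30773e+09.
Correction k=2: B_{4}/4! · (f^{(3)}(26) − f^{(3)}(7)) = −1/720 · (2.10912e+06 − 41160.0) = -2872.17.
Partial sum through k=2: 1.30773e+09.
Correction k=3: B_{6}/6! · (f^{(5)}(26) − f^{(5)}(7)) = 1/30240 · (18720.0 − 5040.00) = 0.452381.

S_3 ≈ 1.30773e+09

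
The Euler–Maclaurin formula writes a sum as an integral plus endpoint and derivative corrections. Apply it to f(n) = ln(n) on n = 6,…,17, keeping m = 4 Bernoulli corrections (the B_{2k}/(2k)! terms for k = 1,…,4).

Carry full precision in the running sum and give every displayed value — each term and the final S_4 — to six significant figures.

S_4 ≈ 28.7176

The integral term ∫_6^17 ln(x) dx = 26.4141.
Boundary: ½(f(6) + f(17)) = ½(1.79176 + 2.83321) = 2.31249.
So far: 28.7266.
k=1: B_{2}/(2)! × [f^{(1)}(17) − f^{(1)}(6)] = 1/12 × (0.0588235 − 0.166667) = -0.00898693.
Running total after k=1: 28.7176.
k=2: B_{4}/(4)! × [f^{(3)}(17) − f^{(3)}(6)] = −1/720 × (0.000407083 − 0.00925926) = 1.22947e-05.
Running total after k=2: 28.7176.
k=3: B_{6}/(6)! × [f^{(5)}(17) − f^{(5)}(6)] = 1/30240 × (1.69031e-05 − 0.00308642) = -1.01505e-07.
Running total after k=3: 28.7176.
k=4: B_{8}/(8)! × [f^{(7)}(17) − f^{(7)}(6)] = −1/1209600 × (1.75465e-06 − 0.00257202) = 2.12489e-09.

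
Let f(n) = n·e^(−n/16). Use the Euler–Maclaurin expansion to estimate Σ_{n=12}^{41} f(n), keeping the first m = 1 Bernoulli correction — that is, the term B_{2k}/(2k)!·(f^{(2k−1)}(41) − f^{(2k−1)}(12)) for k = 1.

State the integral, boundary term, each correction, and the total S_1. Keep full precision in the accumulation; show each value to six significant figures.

S_1 ≈ 145.689

Integral: ∫_12^41 x·e^(−x/16) dx = 141.294.
Endpoint term: (f(12) + f(41))/2 = (5.66840 + 3.16158)/2 = 4.41499.
So far: 145.709.
Correction k=1: B_{2}/2! · (f^{(1)}(41) − f^{(1)}(12)) = 1/12 · (-0.120487 − 0.118092) = -0.0198816.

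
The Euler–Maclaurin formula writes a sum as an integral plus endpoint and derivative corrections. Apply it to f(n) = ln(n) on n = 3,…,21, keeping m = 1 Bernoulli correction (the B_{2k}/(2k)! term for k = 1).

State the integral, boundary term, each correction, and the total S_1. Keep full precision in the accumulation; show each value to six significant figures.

∫_3^21 ln(x) dx evaluates to 42.6391.
Boundary: ½(f(3) + f(21)) = ½(1.09861 + 3.04452) = 2.07157.
So far: 44.7107.
Order-1 term: 1/12 · (0.0476190 − 0.333333) = -0.0238095.

S_1 ≈ 44.6869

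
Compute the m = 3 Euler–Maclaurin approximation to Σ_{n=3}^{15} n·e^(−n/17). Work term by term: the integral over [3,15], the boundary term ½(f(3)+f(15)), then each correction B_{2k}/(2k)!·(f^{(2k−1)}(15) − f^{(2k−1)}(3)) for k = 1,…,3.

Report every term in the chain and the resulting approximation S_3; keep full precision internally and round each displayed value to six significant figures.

S_3 ≈ 64.1918

∫_3^15 x·e^(−x/17) dx evaluates to 59.8844.
Endpoint term: (f(3) + f(15))/2 = (2.51467 + 6.20712)/2 = 4.36090.
Integral + boundary = 64.2453.
k=1: B_{2}/(2)! × [f^{(1)}(15) − f^{(1)}(3)] = 1/12 × (0.0486833 − 0.690302) = -0.0534682.
Running total after k=1: 64.1918.
k=2: B_{4}/(4)! × [f^{(3)}(15) − f^{(3)}(3)] = −1/720 × (0.00303218 − 0.00818944) = 7.16287e-06.
Running total after k=2: 64.1918.
k=3: B_{6}/(6)! × [f^{(5)}(15) − f^{(5)}(3)] = 1/30240 × (2.04010e-05 − 4.84093e-05) = -9.26200e-10.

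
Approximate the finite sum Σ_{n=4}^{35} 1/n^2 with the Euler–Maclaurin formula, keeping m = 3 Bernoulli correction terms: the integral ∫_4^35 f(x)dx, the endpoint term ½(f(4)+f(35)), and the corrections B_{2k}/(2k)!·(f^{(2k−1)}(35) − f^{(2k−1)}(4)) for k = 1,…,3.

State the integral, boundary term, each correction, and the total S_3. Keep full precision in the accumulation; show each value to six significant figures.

Integral: ∫_4^35 1/x^2 dx = 0.221429.
Endpoint term: (f(4) + f(35))/2 = (0.0625000 + 0.000816327)/2 = 0.0316582.
Integral + boundary = 0.253087.
k=1: B_{2}/(2)! × [f^{(1)}(35) − f^{(1)}(4)] = 1/12 × (-4.66472e-05 − (-0.0312500)) = 0.00260028.
After k=1: 0.255687.
k=2: B_{4}/(4)! × [f^{(3)}(35) − f^{(3)}(4)] = −1/720 × (-4.56952e-07 − (-0.0234375)) = -3.25514e-05.
After k=2: 0.255654.
k=3: B_{6}/(6)! × [f^{(5)}(35) − f^{(5)}(4)] = 1/30240 × (-1.11907e-08 − (-0.0439453)) = 1.45322e-06.

S_3 ≈ 0.255656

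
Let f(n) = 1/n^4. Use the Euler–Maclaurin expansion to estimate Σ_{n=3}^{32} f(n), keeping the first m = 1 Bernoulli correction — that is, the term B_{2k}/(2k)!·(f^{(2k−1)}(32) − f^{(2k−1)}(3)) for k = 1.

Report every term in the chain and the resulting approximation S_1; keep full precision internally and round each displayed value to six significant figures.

S_1 ≈ 0.0198806

The integral term ∫_3^32 1/x^4 dx = 0.0123355.
½[f(3) + f(32)] = ½[0.0123457 + 9.53674e-07] = 0.00617332.
So far: 0.0185088.
k=1: B_{2}/(2)! × [f^{(1)}(32) − f^{(1)}(3)] = 1/12 × (-1.19209e-07 − (-0.0164609)) = 0.00137173.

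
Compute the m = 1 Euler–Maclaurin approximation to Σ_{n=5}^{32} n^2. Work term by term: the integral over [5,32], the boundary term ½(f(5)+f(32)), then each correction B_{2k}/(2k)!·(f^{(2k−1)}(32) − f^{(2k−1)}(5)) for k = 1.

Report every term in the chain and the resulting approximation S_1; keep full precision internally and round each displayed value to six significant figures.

The integral term ∫_5^32 x^2 dx = 10881.0.
½[f(5) + f(32)] = ½[25.0000 + 1024.00] = 524.500.
Running total after boundary: 11405.5.
Order-1 term: 1/12 · (64.0000 − 10.0000) = 4.50000.

S_1 ≈ 11410.0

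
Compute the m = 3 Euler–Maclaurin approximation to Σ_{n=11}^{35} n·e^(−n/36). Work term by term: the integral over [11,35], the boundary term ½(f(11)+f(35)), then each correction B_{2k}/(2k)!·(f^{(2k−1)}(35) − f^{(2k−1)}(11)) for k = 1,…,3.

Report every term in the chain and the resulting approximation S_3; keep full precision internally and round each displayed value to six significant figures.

S_3 ≈ 290.364

∫_11^35 x·e^(−x/36) dx evaluates to 279.735.
½[f(11) + f(35)] = ½[8.10385 + 13.2385] = 10.6712.
Integral + boundary = 290.406.
Correction k=1: B_{2}/2! · (f^{(1)}(35) − f^{(1)}(11)) = 1/12 · (0.0105067 − 0.511607) = -0.0417584.
After k=1: 290.364.
Correction k=2: B_{4}/4! · (f^{(3)}(35) − f^{(3)}(11)) = −1/720 · (0.000591813 − 0.00153166) = 1.30535e-06.
After k=2: 290.364.
Correction k=3: B_{6}/6! · (f^{(5)}(35) − f^{(5)}(11)) = 1/30240 · (9.07036e-07 − 2.05908e-06) = -3.80967e-11.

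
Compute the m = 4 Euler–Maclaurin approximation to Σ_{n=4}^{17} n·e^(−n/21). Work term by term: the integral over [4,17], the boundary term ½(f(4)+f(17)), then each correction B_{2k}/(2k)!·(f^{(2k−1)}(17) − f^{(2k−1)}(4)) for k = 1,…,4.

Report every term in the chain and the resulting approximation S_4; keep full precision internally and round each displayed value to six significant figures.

∫_4^17 x·e^(−x/21) dx evaluates to 78.7810.
Boundary: ½(f(4) + f(17)) = ½(3.30626 + 7.56619) = 5.43623.
Running total after boundary: 84.2173.
Correction k=1: B_{2}/2! · (f^{(1)}(17) − f^{(1)}(4)) = 1/12 · (0.0847752 − 0.669124) = -0.0486958.
Partial sum through k=1: 84.1686.
Correction k=2: B_{4}/4! · (f^{(3)}(17) − f^{(3)}(4)) = −1/720 · (0.00221069 − 0.00526588) = 4.24332e-06.
Partial sum through k=2: 84.1686.
Correction k=3: B_{6}/6! · (f^{(5)}(17) − f^{(5)}(4)) = 1/30240 · (9.58991e-06 − 2.04410e-05) = -3.58832e-10.
Partial sum through k=3: 84.1686.
Correction k=4: B_{8}/8! · (f^{(7)}(17) − f^{(7)}(4)) = −1/1209600 · (3.21245e-08 − 6.56263e-08) = 2.76966e-14.

S_4 ≈ 84.1686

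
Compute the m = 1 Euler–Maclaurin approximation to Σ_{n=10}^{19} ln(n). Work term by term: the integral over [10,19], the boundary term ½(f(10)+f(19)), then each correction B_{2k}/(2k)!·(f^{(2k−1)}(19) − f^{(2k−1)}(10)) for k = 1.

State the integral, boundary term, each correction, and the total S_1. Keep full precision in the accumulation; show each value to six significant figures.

S_1 ≈ 26.5381

∫_10^19 ln(x) dx evaluates to 23.9185.
Boundary: ½(f(10) + f(19)) = ½(2.30259 + 2.94444) = 2.62351.
So far: 26.5420.
Order-1 term: 1/12 · (0.0526316 − 0.100000) = -0.00394737.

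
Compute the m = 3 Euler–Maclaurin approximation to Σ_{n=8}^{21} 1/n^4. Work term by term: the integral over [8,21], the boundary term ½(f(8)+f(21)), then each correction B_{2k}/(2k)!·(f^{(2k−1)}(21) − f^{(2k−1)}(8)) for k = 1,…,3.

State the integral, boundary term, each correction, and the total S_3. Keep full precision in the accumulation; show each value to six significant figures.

S_3 ≈ 0.000749703

∫_8^21 1/x^4 dx evaluates to 0.000615048.
Boundary: ½(f(8) + f(21)) = ½(0.000244141 + 5.14189e-06) = 0.000124641.
Integral + boundary = 0.000739690.
Correction k=1: B_{2}/2! · (f^{(1)}(21) − f^{(1)}(8)) = 1/12 · (-9.79408e-07 − (-0.000122070)) = 1.00909e-05.
Running total after k=1: 0.000749781.
Correction k=2: B_{4}/4! · (f^{(3)}(21) − f^{(3)}(8)) = −1/720 · (-6.66264e-08 − (-5.72205e-05)) = -7.93803e-08.
Running total after k=2: 0.000749701.
Correction k=3: B_{6}/6! · (f^{(5)}(21) − f^{(5)}(8)) = 1/30240 · (-8.46049e-09 − (-5.00679e-05)) = 1.65540e-09.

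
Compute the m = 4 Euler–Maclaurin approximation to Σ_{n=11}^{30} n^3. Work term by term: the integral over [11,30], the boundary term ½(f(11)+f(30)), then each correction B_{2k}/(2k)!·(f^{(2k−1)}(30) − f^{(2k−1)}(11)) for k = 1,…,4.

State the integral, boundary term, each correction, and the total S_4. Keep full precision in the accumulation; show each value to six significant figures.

S_4 ≈ 213200

∫_11^30 x^3 dx evaluates to 198840.
Boundary: ½(f(11) + f(30)) = ½(1331.00 + 27000.0) = 14165.5.
So far: 213005.
k=1: B_{2}/(2)! × [f^{(1)}(30) − f^{(1)}(11)] = 1/12 × (2700.00 − 363.000) = 194.750.
Running total after k=1: 213200.
k=2: B_{4}/(4)! × [f^{(3)}(30) − f^{(3)}(11)] = −1/720 × (6.00000 − 6.00000) = 0.00000.
Running total after k=2: 213200.
k=3: B_{6}/(6)! × [f^{(5)}(30) − f^{(5)}(11)] = 1/30240 × (0.00000 − 0.00000) = 0.00000.
Running total after k=3: 213200.
k=4: B_{8}/(8)! × [f^{(7)}(30) − f^{(7)}(11)] = −1/1209600 × (0.00000 − 0.00000) = 0.00000.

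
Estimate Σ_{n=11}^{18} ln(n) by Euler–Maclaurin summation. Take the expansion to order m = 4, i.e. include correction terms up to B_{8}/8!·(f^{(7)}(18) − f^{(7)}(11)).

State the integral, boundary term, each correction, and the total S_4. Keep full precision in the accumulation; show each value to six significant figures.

S_4 ≈ 21.2910

Integral: ∫_11^18 ln(x) dx = 18.6498.
Endpoint term: (f(11) + f(18))/2 = (2.39790 + 2.89037)/2 = 2.64413.
Running total after boundary: 21.2940.
k=1: B_{2}/(2)! × [f^{(1)}(18) − f^{(1)}(11)] = 1/12 × (0.0555556 − 0.0909091) = -0.00294613.
Running total after k=1: 21.2910.
k=2: B_{4}/(4)! × [f^{(3)}(18) − f^{(3)}(11)] = −1/720 × (0.000342936 − 0.00150263) = 1.61069e-06.
Running total after k=2: 21.2910.
k=3: B_{6}/(6)! × [f^{(5)}(18) − f^{(5)}(11)] = 1/30240 × (1.27013e-05 − 0.000149021) = -4.50793e-09.
Running total after k=3: 21.2910.
k=4: B_{8}/(8)! × [f^{(7)}(18) − f^{(7)}(11)] = −1/1209600 × (1.17605e-06 − 3.69474e-05) = 2.95729e-11.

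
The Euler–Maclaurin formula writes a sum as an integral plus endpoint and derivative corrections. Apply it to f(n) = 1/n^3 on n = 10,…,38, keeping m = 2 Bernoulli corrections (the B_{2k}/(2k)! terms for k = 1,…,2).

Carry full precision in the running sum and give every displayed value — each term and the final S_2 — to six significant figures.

S_2 ≈ 0.00518765

The integral term ∫_10^38 1/x^3 dx = 0.00465374.
½[f(10) + f(38)] = ½[0.00100000 + 1.82242e-05] = 0.000509112.
Running total after boundary: 0.00516285.
Order-1 term: 1/12 · (-1.43876e-06 − (-0.000300000)) = 2.48801e-05.
After k=1: 0.00518773.
Order-2 term: −1/720 · (-1.99274e-08 − (-6.00000e-05)) = -8.33057e-08.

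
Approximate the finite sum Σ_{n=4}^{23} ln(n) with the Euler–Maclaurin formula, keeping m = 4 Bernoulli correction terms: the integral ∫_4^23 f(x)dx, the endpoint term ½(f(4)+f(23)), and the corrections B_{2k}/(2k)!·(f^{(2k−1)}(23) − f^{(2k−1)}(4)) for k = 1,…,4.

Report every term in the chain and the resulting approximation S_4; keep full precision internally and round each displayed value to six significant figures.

S_4 ≈ 49.8149

Integral: ∫_4^23 ln(x) dx = 47.5712.
½[f(4) + f(23)] = ½[1.38629 + 3.13549] = 2.26089.
Running total after boundary: 49.8321.
Order-1 term: 1/12 · (0.0434783 − 0.250000) = -0.0172101.
After k=1: 49.8149.
Order-2 term: −1/720 · (0.000164379 − 0.0312500) = 4.31745e-05.
After k=2: 49.8149.
Order-3 term: 1/30240 · (3.72883e-06 − 0.0234375) = -7.74926e-07.
After k=3: 49.8149.
Order-4 term: −1/1209600 · (2.11465e-07 − 0.0439453) = 3.63303e-08.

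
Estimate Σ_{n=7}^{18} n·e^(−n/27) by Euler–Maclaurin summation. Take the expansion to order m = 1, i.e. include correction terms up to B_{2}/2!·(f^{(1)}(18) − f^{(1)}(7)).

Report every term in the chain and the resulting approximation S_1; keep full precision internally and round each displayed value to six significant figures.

∫_7^18 x·e^(−x/27) dx evaluates to 84.5481.
½[f(7) + f(18)] = ½[5.40136 + 9.24151] = 7.32143.
Running total after boundary: 91.8695.
k=1: B_{2}/(2)! × [f^{(1)}(18) − f^{(1)}(7)] = 1/12 × (0.171139 − 0.571573) = -0.0333695.

S_1 ≈ 91.8361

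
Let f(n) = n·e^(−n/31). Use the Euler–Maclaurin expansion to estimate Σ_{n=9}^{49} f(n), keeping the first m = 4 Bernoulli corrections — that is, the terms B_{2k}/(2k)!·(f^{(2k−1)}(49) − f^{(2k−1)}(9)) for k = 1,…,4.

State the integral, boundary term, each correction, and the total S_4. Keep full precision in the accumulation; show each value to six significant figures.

Integral: ∫_9^49 x·e^(−x/31) dx = 417.059.
½[f(9) + f(49)] = ½[6.73220 + 10.0863] = 8.40924.
Integral + boundary = 425.468.
Order-1 term: 1/12 · (-0.119521 − 0.530854) = -0.0541980.
After k=1: 425.414.
Order-2 term: −1/720 · (0.000304020 − 0.00210916) = 2.50713e-06.
After k=2: 425.414.
Order-3 term: 1/30240 · (7.62135e-07 − 3.81469e-06) = -1.00944e-10.
After k=3: 425.414.
Order-4 term: −1/1209600 · (1.25693e-09 − 5.65517e-09) = 3.63611e-15.

S_4 ≈ 425.414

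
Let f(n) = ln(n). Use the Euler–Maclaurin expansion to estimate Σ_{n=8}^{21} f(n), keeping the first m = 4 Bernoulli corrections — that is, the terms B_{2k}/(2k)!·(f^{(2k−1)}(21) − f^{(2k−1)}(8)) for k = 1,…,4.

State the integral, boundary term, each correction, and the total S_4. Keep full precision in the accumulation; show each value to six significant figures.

The integral term ∫_8^21 ln(x) dx = 34.2994.
Boundary: ½(f(8) + f(21)) = ½(2.07944 + 3.04452) = 2.56198.
Running total after boundary: 36.8614.
Order-1 term: 1/12 · (0.0476190 − 0.125000) = -0.00644841.
Partial sum through k=1: 36.8550.
Order-2 term: −1/720 · (0.000215959 − 0.00390625) = 5.12540e-06.
Partial sum through k=2: 36.8550.
Order-3 term: 1/30240 · (5.87645e-06 − 0.000732422) = -2.40260e-08.
Partial sum through k=3: 36.8550.
Order-4 term: −1/1209600 · (3.99758e-07 − 0.000343323) = 2.83501e-10.

S_4 ≈ 36.8550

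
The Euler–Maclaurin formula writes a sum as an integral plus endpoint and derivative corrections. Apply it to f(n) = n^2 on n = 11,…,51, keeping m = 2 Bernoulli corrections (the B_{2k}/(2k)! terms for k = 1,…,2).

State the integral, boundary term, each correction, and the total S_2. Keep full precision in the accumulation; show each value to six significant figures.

The integral term ∫_11^51 x^2 dx = 43773.3.
½[f(11) + f(51)] = ½[121.000 + 2601.00] = 1361.00.
Running total after boundary: 45134.3.
Order-1 term: 1/12 · (102.000 − 22.0000) = 6.66667.
Running total after k=1: 45141.0.
Order-2 term: −1/720 · (0.00000 − 0.00000) = 0.00000.

S_2 ≈ 45141.0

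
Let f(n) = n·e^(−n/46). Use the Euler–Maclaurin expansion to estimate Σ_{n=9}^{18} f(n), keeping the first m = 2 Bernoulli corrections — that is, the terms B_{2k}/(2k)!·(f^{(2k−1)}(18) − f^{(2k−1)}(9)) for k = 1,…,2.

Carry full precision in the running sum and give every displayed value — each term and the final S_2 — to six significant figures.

S_2 ≈ 99.5223

Integral: ∫_9^18 x·e^(−x/46) dx = 89.7572.
Endpoint term: (f(9) + f(18))/2 = (7.40068 + 12.1711)/2 = 9.78591.
Running total after boundary: 99.5431.
k=1: B_{2}/(2)! × [f^{(1)}(18) − f^{(1)}(9)] = 1/12 × (0.411584 − 0.661414) = -0.0208191.
Partial sum through k=1: 99.5223.
k=2: B_{4}/(4)! × [f^{(3)}(18) − f^{(3)}(9)] = −1/720 × (0.000833617 − 0.00108980) = 3.55806e-07.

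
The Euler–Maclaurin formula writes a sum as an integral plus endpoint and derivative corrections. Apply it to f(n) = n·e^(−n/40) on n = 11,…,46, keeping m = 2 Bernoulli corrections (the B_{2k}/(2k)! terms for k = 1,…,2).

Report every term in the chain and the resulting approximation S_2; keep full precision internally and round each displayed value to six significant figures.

S_2 ≈ 471.707

∫_11^46 x·e^(−x/40) dx evaluates to 460.297.
½[f(11) + f(46)] = ½[8.35529 + 14.5653] = 11.4603.
Running total after boundary: 471.757.
k=1: B_{2}/(2)! × [f^{(1)}(46) − f^{(1)}(11)] = 1/12 × (-0.0474955 − 0.550690) = -0.0498488.
Partial sum through k=1: 471.707.
k=2: B_{4}/(4)! × [f^{(3)}(46) − f^{(3)}(11)] = −1/720 × (0.000366111 − 0.00129365) = 1.28824e-06.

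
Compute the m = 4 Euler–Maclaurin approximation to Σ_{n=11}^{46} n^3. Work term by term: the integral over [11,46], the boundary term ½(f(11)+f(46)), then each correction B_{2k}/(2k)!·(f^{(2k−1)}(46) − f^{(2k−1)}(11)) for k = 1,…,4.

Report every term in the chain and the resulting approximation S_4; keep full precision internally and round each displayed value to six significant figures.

Integral: ∫_11^46 x^3 dx = 1.11570e+06.
Endpoint term: (f(11) + f(46))/2 = (1331.00 + 97336.0)/2 = 49333.5.
So far: 1.16504e+06.
Correction k=1: B_{2}/2! · (f^{(1)}(46) − f^{(1)}(11)) = 1/12 · (6348.00 − 363.000) = 498.750.
Partial sum through k=1: 1.16554e+06.
Correction k=2: B_{4}/4! · (f^{(3)}(46) − f^{(3)}(11)) = −1/720 · (6.00000 − 6.00000) = 0.00000.
Partial sum through k=2: 1.16554e+06.
Correction k=3: B_{6}/6! · (f^{(5)}(46) − f^{(5)}(11)) = 1/30240 · (0.00000 − 0.00000) = 0.00000.
Partial sum through k=3: 1.16554e+06.
Correction k=4: B_{8}/8! · (f^{(7)}(46) − f^{(7)}(11)) = −1/1209600 · (0.00000 − 0.00000) = 0.00000.

S_4 ≈ 1.16554e+06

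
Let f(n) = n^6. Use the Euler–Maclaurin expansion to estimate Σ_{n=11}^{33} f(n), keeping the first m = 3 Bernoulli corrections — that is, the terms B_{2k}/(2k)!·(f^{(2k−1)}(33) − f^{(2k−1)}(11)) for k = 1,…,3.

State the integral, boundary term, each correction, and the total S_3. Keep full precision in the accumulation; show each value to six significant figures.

The integral term ∫_11^33 x^6 dx = 6.08557e+09.
Boundary: ½(f(11) + f(33)) = ½(1.77156e+06 + 1.29147e+09) = 6.46620e+08.
So far: 6.73218e+09.
k=1: B_{2}/(2)! × [f^{(1)}(33) − f^{(1)}(11)] = 1/12 × (2.34812e+08 − 966306) = 1.94872e+07.
Partial sum through k=1: 6.75167e+09.
k=2: B_{4}/(4)! × [f^{(3)}(33) − f^{(3)}(11)] = −1/720 × (4.31244e+06 − 159720) = -5767.67.
Partial sum through k=2: 6.75167e+09.
k=3: B_{6}/(6)! × [f^{(5)}(33) − f^{(5)}(11)] = 1/30240 × (23760.0 − 7920.00) = 0.523810.

S_3 ≈ 6.75167e+09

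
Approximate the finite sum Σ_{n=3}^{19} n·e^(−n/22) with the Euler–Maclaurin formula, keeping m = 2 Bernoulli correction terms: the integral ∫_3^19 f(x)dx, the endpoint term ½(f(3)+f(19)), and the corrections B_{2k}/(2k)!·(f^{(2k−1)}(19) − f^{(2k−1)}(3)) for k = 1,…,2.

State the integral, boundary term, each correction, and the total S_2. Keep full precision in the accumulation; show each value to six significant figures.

Integral: ∫_3^19 x·e^(−x/22) dx = 99.5822.
Endpoint term: (f(3) + f(19))/2 = (2.61758 + 8.01090)/2 = 5.31424.
Running total after boundary: 104.896.
Order-1 term: 1/12 · (0.0574945 − 0.753545) = -0.0580042.
Running total after k=1: 104.838.
Order-2 term: −1/720 · (0.00186105 − 0.00516239) = 4.58519e-06.

S_2 ≈ 104.838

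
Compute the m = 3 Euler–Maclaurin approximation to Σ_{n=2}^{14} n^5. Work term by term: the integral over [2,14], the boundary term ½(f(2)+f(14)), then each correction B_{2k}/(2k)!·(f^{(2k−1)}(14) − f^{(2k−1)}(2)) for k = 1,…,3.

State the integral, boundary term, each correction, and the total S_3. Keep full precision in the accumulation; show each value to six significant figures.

The integral term ∫_2^14 x^5 dx = 1.25491e+06.
½[f(2) + f(14)] = ½[32.0000 + 537824] = 268928.
So far: 1.52384e+06.
Correction k=1: B_{2}/2! · (f^{(1)}(14) − f^{(1)}(2)) = 1/12 · (192080 − 80.0000) = 16000.0.
Partial sum through k=1: 1.53984e+06.
Correction k=2: B_{4}/4! · (f^{(3)}(14) − f^{(3)}(2)) = −1/720 · (11760.0 − 240.000) = -16.0000.
Partial sum through k=2: 1.53982e+06.
Correction k=3: B_{6}/6! · (f^{(5)}(14) − f^{(5)}(2)) = 1/30240 · (120.000 − 120.000) = 0.00000.

S_3 ≈ 1.53982e+06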